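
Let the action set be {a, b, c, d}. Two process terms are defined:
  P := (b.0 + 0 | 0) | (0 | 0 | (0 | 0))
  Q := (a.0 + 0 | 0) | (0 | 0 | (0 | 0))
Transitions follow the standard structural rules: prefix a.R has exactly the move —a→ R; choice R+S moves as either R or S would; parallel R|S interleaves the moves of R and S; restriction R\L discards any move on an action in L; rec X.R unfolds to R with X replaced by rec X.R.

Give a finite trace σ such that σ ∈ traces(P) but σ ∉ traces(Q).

b

P's transition system — 2 states:
  m0 = (b.0 + 0 | 0) | (0 | 0 | (0 | 0)) has moves --b--▸ m1
  m1 = 0 | (0 | 0 | (0 | 0)) has moves deadlocked
Q's transition system — 2 states:
  n0 = (a.0 + 0 | 0) | (0 | 0 | (0 | 0)) has moves --a--▸ n1
  n1 = 0 | (0 | 0 | (0 | 0)) has moves deadlocked
Trace ⟨b⟩ through P, begin at {m0}:
  step 1 (b): {m1}
  ✓ P
Trace ⟨b⟩ through Q, begin at {n0}:
  step 1 (b): ∅  — Q cannot continue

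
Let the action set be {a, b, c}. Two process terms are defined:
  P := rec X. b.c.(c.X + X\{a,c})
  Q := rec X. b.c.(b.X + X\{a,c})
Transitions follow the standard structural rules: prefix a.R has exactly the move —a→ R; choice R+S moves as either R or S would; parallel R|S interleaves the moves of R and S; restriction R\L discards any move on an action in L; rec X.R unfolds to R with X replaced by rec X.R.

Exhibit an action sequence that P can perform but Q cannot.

bcc

Reachable graph of P (4 states):
  p0 = rec X. b.c.(c.X + X\{a,c}) :: ··b··> p1
  p1 = c.(c.(rec X. b.c.(c.X + X\{a,c})) + (rec X. b.c.(c.X + X\{a,c}))\{a,c}) :: ··c··> p2
  p2 = c.(rec X. b.c.(c.X + X\{a,c})) + (rec X. b.c.(c.X + X\{a,c}))\{a,c} :: ··b··> p3, ··c··> p0
  p3 = (c.(c.(rec X. b.c.(c.X + X\{a,c})) + (rec X. b.c.(c.X + X\{a,c}))\{a,c}))\{a,c} :: stopped
Reachable graph of Q (4 states):
  q0 = rec X. b.c.(b.X + X\{a,c}) :: ··b··> q1
  q1 = c.(b.(rec X. b.c.(b.X + X\{a,c})) + (rec X. b.c.(b.X + X\{a,c}))\{a,c}) :: ··c··> q2
  q2 = b.(rec X. b.c.(b.X + X\{a,c})) + (rec X. b.c.(b.X + X\{a,c}))\{a,c} :: ··b··> q0, ··b··> q3
  q3 = (c.(b.(rec X. b.c.(b.X + X\{a,c})) + (rec X. b.c.(b.X + X\{a,c}))\{a,c}))\{a,c} :: stopped
Executing bcc from P (initial set {p0}):
  after b @ step 1: {p1}
  after c @ step 2: {p2}
  after c @ step 3: {p0}
  — P admits the full trace.
Executing bcc from Q (initial set {q0}):
  after b @ step 1: {q1}
  after c @ step 2: {q2}
  after c @ step 3: ∅  — Q cannot continue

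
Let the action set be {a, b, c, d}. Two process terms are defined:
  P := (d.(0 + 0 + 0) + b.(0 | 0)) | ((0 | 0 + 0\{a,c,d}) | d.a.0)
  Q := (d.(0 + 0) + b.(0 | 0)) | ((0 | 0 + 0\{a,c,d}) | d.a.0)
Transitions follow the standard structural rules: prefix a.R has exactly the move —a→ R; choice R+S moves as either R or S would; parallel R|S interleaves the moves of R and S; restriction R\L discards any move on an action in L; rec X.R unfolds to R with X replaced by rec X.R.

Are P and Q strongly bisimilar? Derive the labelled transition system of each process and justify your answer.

P's transition system — 9 states:
  p0 = (d.(0 + 0 + 0) + b.(0 | 0)) | ((0 | 0 + 0\{a,c,d}) | d.a.0) ⊢ ··b··> p1, ··d··> p2, ··d··> p3
  p1 = 0 | 0 | ((0 | 0 + 0\{a,c,d}) | d.a.0) ⊢ ··d··> p4
  p2 = (0 + 0 + 0) | ((0 | 0 + 0\{a,c,d}) | d.a.0) ⊢ ··d··> p5
  p3 = (d.(0 + 0 + 0) + b.(0 | 0)) | ((0 | 0 + 0\{a,c,d}) | a.0) ⊢ ··a··> p6, ··b··> p4, ··d··> p5
  p4 = 0 | 0 | ((0 | 0 + 0\{a,c,d}) | a.0) ⊢ ··a··> p7
  p5 = (0 + 0 + 0) | ((0 | 0 + 0\{a,c,d}) | a.0) ⊢ ··a··> p8
  p6 = (d.(0 + 0 + 0) + b.(0 | 0)) | ((0 | 0 + 0\{a,c,d}) | 0) ⊢ ··b··> p7, ··d··> p8
  p7 = 0 | 0 | ((0 | 0 + 0\{a,c,d}) | 0) ⊢ ·
  p8 = (0 + 0 + 0) | ((0 | 0 + 0\{a,c,d}) | 0) ⊢ ·
Q's transition system — 9 states:
  q0 = (d.(0 + 0) + b.(0 | 0)) | ((0 | 0 + 0\{a,c,d}) | d.a.0) ⊢ ··b··> q1, ··d··> q2, ··d··> q3
  q1 = 0 | 0 | ((0 | 0 + 0\{a,c,d}) | d.a.0) ⊢ ··d··> q4
  q2 = (0 + 0) | ((0 | 0 + 0\{a,c,d}) | d.a.0) ⊢ ··d··> q5
  q3 = (d.(0 + 0) + b.(0 | 0)) | ((0 | 0 + 0\{a,c,d}) | a.0) ⊢ ··a··> q6, ··b··> q4, ··d··> q5
  q4 = 0 | 0 | ((0 | 0 + 0\{a,c,d}) | a.0) ⊢ ··a··> q7
  q5 = (0 + 0) | ((0 | 0 + 0\{a,c,d}) | a.0) ⊢ ··a··> q8
  q6 = (d.(0 + 0) + b.(0 | 0)) | ((0 | 0 + 0\{a,c,d}) | 0) ⊢ ··b··> q7, ··d··> q8
  q7 = 0 | 0 | ((0 | 0 + 0\{a,c,d}) | 0) ⊢ ·
  q8 = (0 + 0) | ((0 | 0 + 0\{a,c,d}) | 0) ⊢ ·
Bisimilarity quotient blocks:
  B0 = {p0, q0}
  B1 = {p3, q3}
  B2 = {p4, p5, q4, q5}
  B3 = {p7, p8, q7, q8}
  B4 = {p6, q6}
  B5 = {p1, p2, q1, q2}
p0 ∈ B0, q0 ∈ B0 → same block

YES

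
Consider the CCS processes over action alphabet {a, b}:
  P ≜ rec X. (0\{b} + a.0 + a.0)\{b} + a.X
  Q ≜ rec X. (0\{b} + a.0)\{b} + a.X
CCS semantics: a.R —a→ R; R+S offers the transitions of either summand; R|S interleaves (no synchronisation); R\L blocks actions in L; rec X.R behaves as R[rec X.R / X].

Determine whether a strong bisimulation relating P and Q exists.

LTS(P): 2 reachable states
  m0 = rec X. (0\{b} + a.0 + a.0)\{b} + a.X → ··a··> m0, ··a··> m1
  m1 = 0\{b} → deadlocked
LTS(Q): 2 reachable states
  n0 = rec X. (0\{b} + a.0)\{b} + a.X → ··a··> n0, ··a··> n1
  n1 = 0\{b} → deadlocked
Partition-refinement fixed point:
  B0 = {m0, n0}
  B1 = {m1, n1}
m0 ∈ B0, n0 ∈ B0 → same block

YES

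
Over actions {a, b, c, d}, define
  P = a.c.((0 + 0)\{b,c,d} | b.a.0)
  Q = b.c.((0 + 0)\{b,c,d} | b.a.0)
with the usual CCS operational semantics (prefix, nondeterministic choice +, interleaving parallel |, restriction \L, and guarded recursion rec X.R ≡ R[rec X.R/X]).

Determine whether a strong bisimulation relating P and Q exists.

LTS(P): 5 reachable states
  u0 = a.c.((0 + 0)\{b,c,d} | b.a.0) ⊢ —a→ u1
  u1 = c.((0 + 0)\{b,c,d} | b.a.0) ⊢ —c→ u2
  u2 = (0 + 0)\{b,c,d} | b.a.0 ⊢ —b→ u3
  u3 = (0 + 0)\{b,c,d} | a.0 ⊢ —a→ u4
  u4 = (0 + 0)\{b,c,d} | 0 ⊢ ·
LTS(Q): 5 reachable states
  v0 = b.c.((0 + 0)\{b,c,d} | b.a.0) ⊢ —b→ v1
  v1 = c.((0 + 0)\{b,c,d} | b.a.0) ⊢ —c→ v2
  v2 = (0 + 0)\{b,c,d} | b.a.0 ⊢ —b→ v3
  v3 = (0 + 0)\{b,c,d} | a.0 ⊢ —a→ v4
  v4 = (0 + 0)\{b,c,d} | 0 ⊢ ·
Bisimilarity quotient blocks:
  B0 = {u0}
  B1 = {u1, v1}
  B2 = {u2, v2}
  B3 = {u3, v3}
  B4 = {u4, v4}
  B5 = {v0}
u0 ∈ B0, v0 ∈ B5 → different blocks

NO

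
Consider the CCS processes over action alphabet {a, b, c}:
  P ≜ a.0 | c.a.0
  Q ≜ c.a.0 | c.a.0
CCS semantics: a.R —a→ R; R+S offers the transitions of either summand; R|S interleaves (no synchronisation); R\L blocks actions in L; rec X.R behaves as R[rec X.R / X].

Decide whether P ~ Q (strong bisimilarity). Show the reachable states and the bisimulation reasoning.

Reachable graph of P (6 states):
  s0 = a.0 | c.a.0 has moves ··a··> s1, ··c··> s2
  s1 = 0 | c.a.0 has moves ··c··> s3
  s2 = a.0 | a.0 has moves ··a··> s3, ··a··> s4
  s3 = 0 | a.0 has moves ··a··> s5
  s4 = a.0 | 0 has moves ··a··> s5
  s5 = 0 | 0 has moves ·
Reachable graph of Q (9 states):
  t0 = c.a.0 | c.a.0 has moves ··c··> t1, ··c··> t2
  t1 = a.0 | c.a.0 has moves ··a··> t3, ··c··> t4
  t2 = c.a.0 | a.0 has moves ··a··> t5, ··c··> t4
  t3 = 0 | c.a.0 has moves ··c··> t6
  t4 = a.0 | a.0 has moves ··a··> t6, ··a··> t7
  t5 = c.a.0 | 0 has moves ··c··> t7
  t6 = 0 | a.0 has moves ··a··> t8
  t7 = a.0 | 0 has moves ··a··> t8
  t8 = 0 | 0 has moves ·
Bisimilarity quotient blocks:
  B0 = {s0, t1, t2}
  B1 = {s2, t4}
  B2 = {s3, s4, t6, t7}
  B3 = {s5, t8}
  B4 = {s1, t3, t5}
  B5 = {t0}
s0 ∈ B0, t0 ∈ B5 → different blocks

P ≁ Q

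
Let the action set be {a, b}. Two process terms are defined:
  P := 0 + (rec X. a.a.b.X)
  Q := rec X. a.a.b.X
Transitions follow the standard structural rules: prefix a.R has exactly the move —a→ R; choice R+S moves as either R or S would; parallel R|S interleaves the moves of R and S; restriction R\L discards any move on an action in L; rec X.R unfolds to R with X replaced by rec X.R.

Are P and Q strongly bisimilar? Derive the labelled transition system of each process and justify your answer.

YES

Reachable graph of P (4 states):
  u0 = 0 + (rec X. a.a.b.X) has moves —a→ u1
  u1 = a.b.(rec X. a.a.b.X) has moves —a→ u2
  u2 = b.(rec X. a.a.b.X) has moves —b→ u3
  u3 = rec X. a.a.b.X has moves —a→ u1
Reachable graph of Q (3 states):
  v0 = rec X. a.a.b.X has moves —a→ v1
  v1 = a.b.(rec X. a.a.b.X) has moves —a→ v2
  v2 = b.(rec X. a.a.b.X) has moves —b→ v0
Coarsest stable partition (strong bisimilarity classes):
  B0 = {u0, u3, v0}
  B1 = {u1, v1}
  B2 = {u2, v2}
u0 ∈ B0, v0 ∈ B0 → same block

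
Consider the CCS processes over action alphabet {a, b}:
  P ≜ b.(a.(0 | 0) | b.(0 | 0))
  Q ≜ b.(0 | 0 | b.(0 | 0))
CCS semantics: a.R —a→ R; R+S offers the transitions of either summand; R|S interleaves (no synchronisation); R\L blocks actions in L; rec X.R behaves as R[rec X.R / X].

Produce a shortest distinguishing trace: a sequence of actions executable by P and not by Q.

Reachable graph of P (5 states):
  m0 = b.(a.(0 | 0) | b.(0 | 0)) | =b=> m1
  m1 = a.(0 | 0) | b.(0 | 0) | =a=> m2, =b=> m3
  m2 = 0 | 0 | b.(0 | 0) | =b=> m4
  m3 = a.(0 | 0) | (0 | 0) | =a=> m4
  m4 = 0 | 0 | (0 | 0) | (no moves)
Reachable graph of Q (3 states):
  n0 = b.(0 | 0 | b.(0 | 0)) | =b=> n1
  n1 = 0 | 0 | b.(0 | 0) | =b=> n2
  n2 = 0 | 0 | (0 | 0) | (no moves)
Trace ⟨ba⟩ through P, begin at {m0}:
  [1] b ⇒ {m1}
  [2] a ⇒ {m2}
  ✓ P
Trace ⟨ba⟩ through Q, begin at {n0}:
  [1] b ⇒ {n1}
  [2] a ⇒ ∅  — Q cannot continue

ba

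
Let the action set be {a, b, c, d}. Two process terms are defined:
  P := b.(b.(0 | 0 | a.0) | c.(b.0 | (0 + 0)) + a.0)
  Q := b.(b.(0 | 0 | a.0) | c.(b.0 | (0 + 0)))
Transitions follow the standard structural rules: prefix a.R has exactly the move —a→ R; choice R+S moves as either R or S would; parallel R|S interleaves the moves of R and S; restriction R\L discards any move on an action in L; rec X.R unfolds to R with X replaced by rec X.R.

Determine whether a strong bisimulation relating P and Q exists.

NO

LTS(P): 11 reachable states
  s0 = b.(b.(0 | 0 | a.0) | c.(b.0 | (0 + 0)) + a.0) :: --b--▸ s1
  s1 = b.(0 | 0 | a.0) | c.(b.0 | (0 + 0)) + a.0 :: --a--▸ s2, --b--▸ s3, --c--▸ s4
  s2 = 0 :: stopped
  s3 = 0 | 0 | a.0 | c.(b.0 | (0 + 0)) :: --a--▸ s5, --c--▸ s6
  s4 = b.(0 | 0 | a.0) | (b.0 | (0 + 0)) :: --b--▸ s6, --b--▸ s7
  s5 = 0 | 0 | 0 | c.(b.0 | (0 + 0)) :: --c--▸ s8
  s6 = 0 | 0 | a.0 | (b.0 | (0 + 0)) :: --a--▸ s8, --b--▸ s9
  s7 = b.(0 | 0 | a.0) | (0 | (0 + 0)) :: --b--▸ s9
  s8 = 0 | 0 | 0 | (b.0 | (0 + 0)) :: --b--▸ s10
  s9 = 0 | 0 | a.0 | (0 | (0 + 0)) :: --a--▸ s10
  s10 = 0 | 0 | 0 | (0 | (0 + 0)) :: stopped
LTS(Q): 10 reachable states
  t0 = b.(b.(0 | 0 | a.0) | c.(b.0 | (0 + 0))) :: --b--▸ t1
  t1 = b.(0 | 0 | a.0) | c.(b.0 | (0 + 0)) :: --b--▸ t2, --c--▸ t3
  t2 = 0 | 0 | a.0 | c.(b.0 | (0 + 0)) :: --a--▸ t4, --c--▸ t5
  t3 = b.(0 | 0 | a.0) | (b.0 | (0 + 0)) :: --b--▸ t5, --b--▸ t6
  t4 = 0 | 0 | 0 | c.(b.0 | (0 + 0)) :: --c--▸ t7
  t5 = 0 | 0 | a.0 | (b.0 | (0 + 0)) :: --a--▸ t7, --b--▸ t8
  t6 = b.(0 | 0 | a.0) | (0 | (0 + 0)) :: --b--▸ t8
  t7 = 0 | 0 | 0 | (b.0 | (0 + 0)) :: --b--▸ t9
  t8 = 0 | 0 | a.0 | (0 | (0 + 0)) :: --a--▸ t9
  t9 = 0 | 0 | 0 | (0 | (0 + 0)) :: stopped
Bisimilarity quotient blocks:
  B0 = {s0}
  B1 = {s1}
  B2 = {s10, s2, t9}
  B3 = {s4, t3}
  B4 = {s6, t5}
  B5 = {s8, t7}
  B6 = {s9, t8}
  B7 = {s7, t6}
  B8 = {s3, t2}
  B9 = {s5, t4}
  B10 = {t0}
  B11 = {t1}
s0 ∈ B0, t0 ∈ B10 → different blocks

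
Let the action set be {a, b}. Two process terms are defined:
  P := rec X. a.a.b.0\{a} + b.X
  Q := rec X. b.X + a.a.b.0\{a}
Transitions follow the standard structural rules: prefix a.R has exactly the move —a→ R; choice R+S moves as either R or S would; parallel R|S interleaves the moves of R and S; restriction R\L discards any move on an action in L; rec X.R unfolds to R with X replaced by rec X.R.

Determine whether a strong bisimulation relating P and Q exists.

P ~ Q

LTS(P): 4 reachable states
  s0 = rec X. a.a.b.0\{a} + b.X ⊢ --a--▸ s1, --b--▸ s0
  s1 = a.b.0\{a} ⊢ --a--▸ s2
  s2 = b.0\{a} ⊢ --b--▸ s3
  s3 = 0\{a} ⊢ ·
LTS(Q): 4 reachable states
  t0 = rec X. b.X + a.a.b.0\{a} ⊢ --a--▸ t1, --b--▸ t0
  t1 = a.b.0\{a} ⊢ --a--▸ t2
  t2 = b.0\{a} ⊢ --b--▸ t3
  t3 = 0\{a} ⊢ ·
Partition-refinement fixed point:
  B0 = {s0, t0}
  B1 = {s1, t1}
  B2 = {s2, t2}
  B3 = {s3, t3}
s0 ∈ B0, t0 ∈ B0 → same block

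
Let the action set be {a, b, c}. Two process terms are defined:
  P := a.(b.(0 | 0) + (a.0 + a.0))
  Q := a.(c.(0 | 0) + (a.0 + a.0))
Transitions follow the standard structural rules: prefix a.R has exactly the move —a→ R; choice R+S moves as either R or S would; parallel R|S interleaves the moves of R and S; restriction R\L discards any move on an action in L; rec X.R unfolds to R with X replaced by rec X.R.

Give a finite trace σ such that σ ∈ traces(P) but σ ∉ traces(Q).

ab

Reachable graph of P (4 states):
  m0 = a.(b.(0 | 0) + (a.0 + a.0)) | =a=> m1
  m1 = b.(0 | 0) + (a.0 + a.0) | =a=> m2, =b=> m3
  m2 = 0 | ·
  m3 = 0 | 0 | ·
Reachable graph of Q (4 states):
  n0 = a.(c.(0 | 0) + (a.0 + a.0)) | =a=> n1
  n1 = c.(0 | 0) + (a.0 + a.0) | =a=> n2, =c=> n3
  n2 = 0 | ·
  n3 = 0 | 0 | ·
Trace ⟨ab⟩ through P, begin at {m0}:
  after a @ step 1: {m1}
  after b @ step 2: {m3}
  P completes σ.
Trace ⟨ab⟩ through Q, begin at {n0}:
  after a @ step 1: {n1}
  after b @ step 2: no successor for Q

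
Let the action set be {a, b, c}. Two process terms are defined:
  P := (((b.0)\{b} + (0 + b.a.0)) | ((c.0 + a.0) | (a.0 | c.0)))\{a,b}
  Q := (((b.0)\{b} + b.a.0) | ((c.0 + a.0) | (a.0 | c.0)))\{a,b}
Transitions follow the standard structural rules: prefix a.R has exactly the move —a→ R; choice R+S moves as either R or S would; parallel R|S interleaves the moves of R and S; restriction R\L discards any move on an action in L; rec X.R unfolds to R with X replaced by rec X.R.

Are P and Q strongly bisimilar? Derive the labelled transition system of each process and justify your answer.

P ~ Q

LTS(P): 4 reachable states
  u0 = (((b.0)\{b} + (0 + b.a.0)) | ((c.0 + a.0) | (a.0 | c.0)))\{a,b} ⊢ —c→ u1, —c→ u2
  u1 = (((b.0)\{b} + (0 + b.a.0)) | ((c.0 + a.0) | (a.0 | 0)))\{a,b} ⊢ —c→ u3
  u2 = (((b.0)\{b} + (0 + b.a.0)) | (0 | (a.0 | c.0)))\{a,b} ⊢ —c→ u3
  u3 = (((b.0)\{b} + (0 + b.a.0)) | (0 | (a.0 | 0)))\{a,b} ⊢ (no moves)
LTS(Q): 4 reachable states
  v0 = (((b.0)\{b} + b.a.0) | ((c.0 + a.0) | (a.0 | c.0)))\{a,b} ⊢ —c→ v1, —c→ v2
  v1 = (((b.0)\{b} + b.a.0) | ((c.0 + a.0) | (a.0 | 0)))\{a,b} ⊢ —c→ v3
  v2 = (((b.0)\{b} + b.a.0) | (0 | (a.0 | c.0)))\{a,b} ⊢ —c→ v3
  v3 = (((b.0)\{b} + b.a.0) | (0 | (a.0 | 0)))\{a,b} ⊢ (no moves)
Coarsest stable partition (strong bisimilarity classes):
  B0 = {u0, v0}
  B1 = {u1, u2, v1, v2}
  B2 = {u3, v3}
u0 ∈ B0, v0 ∈ B0 → same block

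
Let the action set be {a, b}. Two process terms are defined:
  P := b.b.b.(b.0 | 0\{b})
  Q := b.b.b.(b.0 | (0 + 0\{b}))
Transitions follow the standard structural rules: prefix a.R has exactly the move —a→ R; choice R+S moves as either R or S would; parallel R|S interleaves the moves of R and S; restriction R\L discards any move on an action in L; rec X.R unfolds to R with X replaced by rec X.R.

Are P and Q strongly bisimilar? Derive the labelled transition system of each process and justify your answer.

P's transition system — 5 states:
  m0 = b.b.b.(b.0 | 0\{b}) ⊢ --b--▸ m1
  m1 = b.b.(b.0 | 0\{b}) ⊢ --b--▸ m2
  m2 = b.(b.0 | 0\{b}) ⊢ --b--▸ m3
  m3 = b.0 | 0\{b} ⊢ --b--▸ m4
  m4 = 0 | 0\{b} ⊢ deadlocked
Q's transition system — 5 states:
  n0 = b.b.b.(b.0 | (0 + 0\{b})) ⊢ --b--▸ n1
  n1 = b.b.(b.0 | (0 + 0\{b})) ⊢ --b--▸ n2
  n2 = b.(b.0 | (0 + 0\{b})) ⊢ --b--▸ n3
  n3 = b.0 | (0 + 0\{b}) ⊢ --b--▸ n4
  n4 = 0 | (0 + 0\{b}) ⊢ deadlocked
Partition-refinement fixed point:
  B0 = {m0, n0}
  B1 = {m1, n1}
  B2 = {m2, n2}
  B3 = {m3, n3}
  B4 = {m4, n4}
m0 ∈ B0, n0 ∈ B0 → same block

bisimilar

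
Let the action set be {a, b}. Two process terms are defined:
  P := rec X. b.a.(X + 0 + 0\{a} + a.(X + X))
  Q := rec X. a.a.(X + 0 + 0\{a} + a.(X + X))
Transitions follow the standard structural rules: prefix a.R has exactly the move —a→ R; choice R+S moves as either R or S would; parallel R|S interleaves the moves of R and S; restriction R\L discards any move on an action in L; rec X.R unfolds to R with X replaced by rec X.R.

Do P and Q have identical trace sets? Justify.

trace-distinct — witness ⟨b⟩

P's transition system — 4 states:
  m0 = rec X. b.a.(X + 0 + 0\{a} + a.(X + X)) → ··b··> m1
  m1 = a.((rec X. b.a.(X + 0 + 0\{a} + a.(X + X))) + 0 + 0\{a} + a.((rec X. b.a.(X + 0 + 0\{a} + a.(X + X))) + (rec X. b.a.(X + 0 + 0\{a} + a.(X + X))))) → ··a··> m2
  m2 = (rec X. b.a.(X + 0 + 0\{a} + a.(X + X))) + 0 + 0\{a} + a.((rec X. b.a.(X + 0 + 0\{a} + a.(X + X))) + (rec X. b.a.(X + 0 + 0\{a} + a.(X + X)))) → ··a··> m3, ··b··> m1
  m3 = (rec X. b.a.(X + 0 + 0\{a} + a.(X + X))) + (rec X. b.a.(X + 0 + 0\{a} + a.(X + X))) → ··b··> m1
Q's transition system — 4 states:
  n0 = rec X. a.a.(X + 0 + 0\{a} + a.(X + X)) → ··a··> n1
  n1 = a.((rec X. a.a.(X + 0 + 0\{a} + a.(X + X))) + 0 + 0\{a} + a.((rec X. a.a.(X + 0 + 0\{a} + a.(X + X))) + (rec X. a.a.(X + 0 + 0\{a} + a.(X + X))))) → ··a··> n2
  n2 = (rec X. a.a.(X + 0 + 0\{a} + a.(X + X))) + 0 + 0\{a} + a.((rec X. a.a.(X + 0 + 0\{a} + a.(X + X))) + (rec X. a.a.(X + 0 + 0\{a} + a.(X + X)))) → ··a··> n1, ··a··> n3
  n3 = (rec X. a.a.(X + 0 + 0\{a} + a.(X + X))) + (rec X. a.a.(X + 0 + 0\{a} + a.(X + X))) → ··a··> n1
Run σ = ⟨b⟩ on P: start {m0}
  [1] b ⇒ {m1}
  ✓ P
Run σ = ⟨b⟩ on Q: start {n0}
  [1] b ⇒ ∅  — Q cannot continue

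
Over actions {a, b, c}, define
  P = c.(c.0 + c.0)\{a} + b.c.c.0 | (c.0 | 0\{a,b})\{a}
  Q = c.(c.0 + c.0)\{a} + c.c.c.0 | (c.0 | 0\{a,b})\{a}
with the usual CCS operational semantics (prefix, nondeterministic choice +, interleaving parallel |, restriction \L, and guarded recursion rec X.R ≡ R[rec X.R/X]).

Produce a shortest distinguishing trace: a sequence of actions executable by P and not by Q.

LTS(P): 10 reachable states
  m0 = c.(c.0 + c.0)\{a} + b.c.c.0 | (c.0 | 0\{a,b})\{a} has moves =b=> m1, =c=> m2, =c=> m3
  m1 = c.c.0 | (c.0 | 0\{a,b})\{a} has moves =c=> m4, =c=> m5
  m2 = (c.0 + c.0)\{a} has moves =c=> m6
  m3 = b.c.c.0 | (0 | 0\{a,b})\{a} has moves =b=> m5
  m4 = c.0 | (c.0 | 0\{a,b})\{a} has moves =c=> m7, =c=> m8
  m5 = c.c.0 | (0 | 0\{a,b})\{a} has moves =c=> m8
  m6 = 0\{a} has moves (no moves)
  m7 = 0 | (c.0 | 0\{a,b})\{a} has moves =c=> m9
  m8 = c.0 | (0 | 0\{a,b})\{a} has moves =c=> m9
  m9 = 0 | (0 | 0\{a,b})\{a} has moves (no moves)
LTS(Q): 10 reachable states
  n0 = c.(c.0 + c.0)\{a} + c.c.c.0 | (c.0 | 0\{a,b})\{a} has moves =c=> n1, =c=> n2, =c=> n3
  n1 = (c.0 + c.0)\{a} has moves =c=> n4
  n2 = c.c.0 | (c.0 | 0\{a,b})\{a} has moves =c=> n5, =c=> n6
  n3 = c.c.c.0 | (0 | 0\{a,b})\{a} has moves =c=> n6
  n4 = 0\{a} has moves (no moves)
  n5 = c.0 | (c.0 | 0\{a,b})\{a} has moves =c=> n7, =c=> n8
  n6 = c.c.0 | (0 | 0\{a,b})\{a} has moves =c=> n8
  n7 = 0 | (c.0 | 0\{a,b})\{a} has moves =c=> n9
  n8 = c.0 | (0 | 0\{a,b})\{a} has moves =c=> n9
  n9 = 0 | (0 | 0\{a,b})\{a} has moves (no moves)
Run σ = ⟨b⟩ on P: start {m0}
  step 1 (b): {m1}
  P completes σ.
Run σ = ⟨b⟩ on Q: start {n0}
  step 1 (b): ∅ (Q stuck)

b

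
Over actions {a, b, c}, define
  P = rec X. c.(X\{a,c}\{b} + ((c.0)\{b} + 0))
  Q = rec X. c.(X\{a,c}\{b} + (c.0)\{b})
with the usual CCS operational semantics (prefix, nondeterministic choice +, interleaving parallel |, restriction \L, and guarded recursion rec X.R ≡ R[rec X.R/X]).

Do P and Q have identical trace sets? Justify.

YES

Reachable graph of P (3 states):
  s0 = rec X. c.(X\{a,c}\{b} + ((c.0)\{b} + 0)) | —c→ s1
  s1 = (rec X. c.(X\{a,c}\{b} + ((c.0)\{b} + 0)))\{a,c}\{b} + ((c.0)\{b} + 0) | —c→ s2
  s2 = 0\{b} | ∅
Reachable graph of Q (3 states):
  t0 = rec X. c.(X\{a,c}\{b} + (c.0)\{b}) | —c→ t1
  t1 = (rec X. c.(X\{a,c}\{b} + (c.0)\{b}))\{a,c}\{b} + (c.0)\{b} | —c→ t2
  t2 = 0\{b} | ∅
Bisimilarity quotient blocks:
  B0 = {s0, t0}
  B1 = {s1, t1}
  B2 = {s2, t2}
s0 ∈ B0, t0 ∈ B0 → same block
Bisimilar ⇒ trace-equivalent.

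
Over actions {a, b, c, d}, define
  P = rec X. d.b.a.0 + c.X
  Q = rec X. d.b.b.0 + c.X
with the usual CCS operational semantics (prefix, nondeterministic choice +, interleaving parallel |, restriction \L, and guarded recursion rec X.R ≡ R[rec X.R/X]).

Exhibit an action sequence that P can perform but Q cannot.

LTS(P): 4 reachable states
  u0 = rec X. d.b.a.0 + c.X → ··c··> u0, ··d··> u1
  u1 = b.a.0 → ··b··> u2
  u2 = a.0 → ··a··> u3
  u3 = 0 → ∅
LTS(Q): 4 reachable states
  v0 = rec X. d.b.b.0 + c.X → ··c··> v0, ··d··> v1
  v1 = b.b.0 → ··b··> v2
  v2 = b.0 → ··b··> v3
  v3 = 0 → ∅
Run σ = ⟨dba⟩ on P: start {u0}
  [1] d ⇒ {u1}
  [2] b ⇒ {u2}
  [3] a ⇒ {u3}
  — P admits the full trace.
Run σ = ⟨dba⟩ on Q: start {v0}
  [1] d ⇒ {v1}
  [2] b ⇒ {v2}
  [3] a ⇒ ∅ (Q stuck)

dba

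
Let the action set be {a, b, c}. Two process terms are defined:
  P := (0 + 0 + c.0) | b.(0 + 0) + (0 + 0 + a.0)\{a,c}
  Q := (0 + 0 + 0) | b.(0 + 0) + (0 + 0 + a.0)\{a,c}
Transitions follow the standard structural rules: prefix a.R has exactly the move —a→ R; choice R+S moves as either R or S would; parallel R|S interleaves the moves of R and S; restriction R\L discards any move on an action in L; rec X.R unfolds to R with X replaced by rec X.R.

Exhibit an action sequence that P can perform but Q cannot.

c

Reachable graph of P (4 states):
  m0 = (0 + 0 + c.0) | b.(0 + 0) + (0 + 0 + a.0)\{a,c} → =b=> m1, =c=> m2
  m1 = (0 + 0 + c.0) | (0 + 0) → =c=> m3
  m2 = 0 | b.(0 + 0) → =b=> m3
  m3 = 0 | (0 + 0) → deadlocked
Reachable graph of Q (2 states):
  n0 = (0 + 0 + 0) | b.(0 + 0) + (0 + 0 + a.0)\{a,c} → =b=> n1
  n1 = (0 + 0 + 0) | (0 + 0) → deadlocked
Run σ = ⟨c⟩ on P: start {m0}
  after c @ step 1: {m2}
  — P admits the full trace.
Run σ = ⟨c⟩ on Q: start {n0}
  after c @ step 1: ∅  — Q cannot continue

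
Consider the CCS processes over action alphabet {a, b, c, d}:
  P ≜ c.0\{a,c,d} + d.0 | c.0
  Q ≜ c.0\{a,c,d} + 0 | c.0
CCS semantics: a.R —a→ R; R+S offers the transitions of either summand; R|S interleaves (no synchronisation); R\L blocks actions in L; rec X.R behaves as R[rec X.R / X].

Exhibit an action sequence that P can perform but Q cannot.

LTS(P): 5 reachable states
  m0 = c.0\{a,c,d} + d.0 | c.0 | —c→ m1, —c→ m2, —d→ m3
  m1 = 0\{a,c,d} | ·
  m2 = d.0 | 0 | —d→ m4
  m3 = 0 | c.0 | —c→ m4
  m4 = 0 | 0 | ·
LTS(Q): 3 reachable states
  n0 = c.0\{a,c,d} + 0 | c.0 | —c→ n1, —c→ n2
  n1 = 0 | 0 | ·
  n2 = 0\{a,c,d} | ·
Executing d from P (initial set {m0}):
  after d @ step 1: {m3}
  ✓ P
Executing d from Q (initial set {n0}):
  after d @ step 1: ∅ (Q stuck)

d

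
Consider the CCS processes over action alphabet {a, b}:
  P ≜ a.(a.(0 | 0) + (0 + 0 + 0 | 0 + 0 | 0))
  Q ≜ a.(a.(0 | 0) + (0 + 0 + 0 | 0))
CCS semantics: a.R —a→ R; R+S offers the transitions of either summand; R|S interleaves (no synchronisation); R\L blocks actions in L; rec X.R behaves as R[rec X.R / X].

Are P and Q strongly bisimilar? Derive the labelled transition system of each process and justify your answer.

P's transition system — 3 states:
  u0 = a.(a.(0 | 0) + (0 + 0 + 0 | 0 + 0 | 0)) ⊢ -a-> u1
  u1 = a.(0 | 0) + (0 + 0 + 0 | 0 + 0 | 0) ⊢ -a-> u2
  u2 = 0 | 0 ⊢ stopped
Q's transition system — 3 states:
  v0 = a.(a.(0 | 0) + (0 + 0 + 0 | 0)) ⊢ -a-> v1
  v1 = a.(0 | 0) + (0 + 0 + 0 | 0) ⊢ -a-> v2
  v2 = 0 | 0 ⊢ stopped
Partition-refinement fixed point:
  B0 = {u0, v0}
  B1 = {u1, v1}
  B2 = {u2, v2}
u0 ∈ B0, v0 ∈ B0 → same block

YES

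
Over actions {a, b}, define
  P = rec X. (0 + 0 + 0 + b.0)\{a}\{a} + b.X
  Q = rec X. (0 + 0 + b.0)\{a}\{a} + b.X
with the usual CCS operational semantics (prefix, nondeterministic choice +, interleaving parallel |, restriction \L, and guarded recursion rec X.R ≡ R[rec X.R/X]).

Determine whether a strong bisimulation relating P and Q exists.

YES

Reachable graph of P (2 states):
  u0 = rec X. (0 + 0 + 0 + b.0)\{a}\{a} + b.X → =b=> u0, =b=> u1
  u1 = 0\{a}\{a} → ∅
Reachable graph of Q (2 states):
  v0 = rec X. (0 + 0 + b.0)\{a}\{a} + b.X → =b=> v0, =b=> v1
  v1 = 0\{a}\{a} → ∅
Partition-refinement fixed point:
  B0 = {u0, v0}
  B1 = {u1, v1}
u0 ∈ B0, v0 ∈ B0 → same block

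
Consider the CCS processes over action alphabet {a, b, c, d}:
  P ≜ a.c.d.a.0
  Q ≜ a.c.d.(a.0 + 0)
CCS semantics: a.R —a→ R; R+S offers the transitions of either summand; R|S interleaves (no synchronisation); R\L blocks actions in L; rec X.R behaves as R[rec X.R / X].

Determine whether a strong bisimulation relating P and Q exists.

P ~ Q

P's transition system — 5 states:
  u0 = a.c.d.a.0 ⊢ —a→ u1
  u1 = c.d.a.0 ⊢ —c→ u2
  u2 = d.a.0 ⊢ —d→ u3
  u3 = a.0 ⊢ —a→ u4
  u4 = 0 ⊢ ·
Q's transition system — 5 states:
  v0 = a.c.d.(a.0 + 0) ⊢ —a→ v1
  v1 = c.d.(a.0 + 0) ⊢ —c→ v2
  v2 = d.(a.0 + 0) ⊢ —d→ v3
  v3 = a.0 + 0 ⊢ —a→ v4
  v4 = 0 ⊢ ·
Partition-refinement fixed point:
  B0 = {u0, v0}
  B1 = {u1, v1}
  B2 = {u2, v2}
  B3 = {u3, v3}
  B4 = {u4, v4}
u0 ∈ B0, v0 ∈ B0 → same block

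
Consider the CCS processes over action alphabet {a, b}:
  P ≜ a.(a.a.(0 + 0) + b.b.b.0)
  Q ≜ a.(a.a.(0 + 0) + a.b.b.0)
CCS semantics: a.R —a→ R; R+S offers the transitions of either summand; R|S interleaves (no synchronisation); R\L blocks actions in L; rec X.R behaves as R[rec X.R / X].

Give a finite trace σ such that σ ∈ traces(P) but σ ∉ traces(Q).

ab

LTS(P): 7 reachable states
  m0 = a.(a.a.(0 + 0) + b.b.b.0) → ··a··> m1
  m1 = a.a.(0 + 0) + b.b.b.0 → ··a··> m2, ··b··> m3
  m2 = a.(0 + 0) → ··a··> m4
  m3 = b.b.0 → ··b··> m5
  m4 = 0 + 0 → deadlocked
  m5 = b.0 → ··b··> m6
  m6 = 0 → deadlocked
LTS(Q): 7 reachable states
  n0 = a.(a.a.(0 + 0) + a.b.b.0) → ··a··> n1
  n1 = a.a.(0 + 0) + a.b.b.0 → ··a··> n2, ··a··> n3
  n2 = a.(0 + 0) → ··a··> n4
  n3 = b.b.0 → ··b··> n5
  n4 = 0 + 0 → deadlocked
  n5 = b.0 → ··b··> n6
  n6 = 0 → deadlocked
Executing ab from P (initial set {m0}):
  after a @ step 1: {m1}
  after b @ step 2: {m3}
  ✓ P
Executing ab from Q (initial set {n0}):
  after a @ step 1: {n1}
  after b @ step 2: ∅  — Q cannot continue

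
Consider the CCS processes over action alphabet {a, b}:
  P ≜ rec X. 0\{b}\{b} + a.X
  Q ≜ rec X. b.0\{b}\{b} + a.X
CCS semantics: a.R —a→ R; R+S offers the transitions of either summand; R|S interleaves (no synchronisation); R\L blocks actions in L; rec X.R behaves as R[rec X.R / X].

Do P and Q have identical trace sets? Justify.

Reachable graph of P (1 states):
  s0 = rec X. 0\{b}\{b} + a.X :: =a=> s0
Reachable graph of Q (2 states):
  t0 = rec X. b.0\{b}\{b} + a.X :: =a=> t0, =b=> t1
  t1 = 0\{b}\{b} :: ∅
Trace ⟨b⟩ through Q, begin at {t0}:
  step 1 (b): {t1}
  ✓ Q
Trace ⟨b⟩ through P, begin at {s0}:
  step 1 (b): no successor for P

NO — witness ⟨b⟩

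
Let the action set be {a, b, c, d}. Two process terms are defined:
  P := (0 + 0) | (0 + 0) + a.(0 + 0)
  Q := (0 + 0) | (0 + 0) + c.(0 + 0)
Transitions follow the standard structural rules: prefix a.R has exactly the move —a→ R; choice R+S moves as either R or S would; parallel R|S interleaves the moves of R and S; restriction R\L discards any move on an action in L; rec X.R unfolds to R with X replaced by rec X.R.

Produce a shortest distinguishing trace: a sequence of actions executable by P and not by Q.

P's transition system — 2 states:
  u0 = (0 + 0) | (0 + 0) + a.(0 + 0) → ··a··> u1
  u1 = 0 + 0 → stopped
Q's transition system — 2 states:
  v0 = (0 + 0) | (0 + 0) + c.(0 + 0) → ··c··> v1
  v1 = 0 + 0 → stopped
Trace ⟨a⟩ through P, begin at {u0}:
  step 1 (a): {u1}
  P completes σ.
Trace ⟨a⟩ through Q, begin at {v0}:
  step 1 (a): no successor for Q

a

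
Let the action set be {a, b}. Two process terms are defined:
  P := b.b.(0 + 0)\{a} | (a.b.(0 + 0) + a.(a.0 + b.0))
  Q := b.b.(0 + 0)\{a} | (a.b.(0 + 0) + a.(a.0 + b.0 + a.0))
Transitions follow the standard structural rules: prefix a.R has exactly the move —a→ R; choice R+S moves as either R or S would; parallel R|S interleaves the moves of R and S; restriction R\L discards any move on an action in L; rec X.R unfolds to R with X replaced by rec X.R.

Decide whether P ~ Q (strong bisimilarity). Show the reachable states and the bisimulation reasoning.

P's transition system — 15 states:
  m0 = b.b.(0 + 0)\{a} | (a.b.(0 + 0) + a.(a.0 + b.0)) ⊢ --a--▸ m1, --a--▸ m2, --b--▸ m3
  m1 = b.b.(0 + 0)\{a} | (a.0 + b.0) ⊢ --a--▸ m4, --b--▸ m4, --b--▸ m5
  m2 = b.b.(0 + 0)\{a} | b.(0 + 0) ⊢ --b--▸ m6, --b--▸ m7
  m3 = b.(0 + 0)\{a} | (a.b.(0 + 0) + a.(a.0 + b.0)) ⊢ --a--▸ m5, --a--▸ m6, --b--▸ m8
  m4 = b.b.(0 + 0)\{a} | 0 ⊢ --b--▸ m9
  m5 = b.(0 + 0)\{a} | (a.0 + b.0) ⊢ --a--▸ m9, --b--▸ m10, --b--▸ m9
  m6 = b.(0 + 0)\{a} | b.(0 + 0) ⊢ --b--▸ m11, --b--▸ m12
  m7 = b.b.(0 + 0)\{a} | (0 + 0) ⊢ --b--▸ m12
  m8 = (0 + 0)\{a} | (a.b.(0 + 0) + a.(a.0 + b.0)) ⊢ --a--▸ m10, --a--▸ m11
  m9 = b.(0 + 0)\{a} | 0 ⊢ --b--▸ m13
  m10 = (0 + 0)\{a} | (a.0 + b.0) ⊢ --a--▸ m13, --b--▸ m13
  m11 = (0 + 0)\{a} | b.(0 + 0) ⊢ --b--▸ m14
  m12 = b.(0 + 0)\{a} | (0 + 0) ⊢ --b--▸ m14
  m13 = (0 + 0)\{a} | 0 ⊢ stopped
  m14 = (0 + 0)\{a} | (0 + 0) ⊢ stopped
Q's transition system — 15 states:
  n0 = b.b.(0 + 0)\{a} | (a.b.(0 + 0) + a.(a.0 + b.0 + a.0)) ⊢ --a--▸ n1, --a--▸ n2, --b--▸ n3
  n1 = b.b.(0 + 0)\{a} | (a.0 + b.0 + a.0) ⊢ --a--▸ n4, --b--▸ n4, --b--▸ n5
  n2 = b.b.(0 + 0)\{a} | b.(0 + 0) ⊢ --b--▸ n6, --b--▸ n7
  n3 = b.(0 + 0)\{a} | (a.b.(0 + 0) + a.(a.0 + b.0 + a.0)) ⊢ --a--▸ n5, --a--▸ n6, --b--▸ n8
  n4 = b.b.(0 + 0)\{a} | 0 ⊢ --b--▸ n9
  n5 = b.(0 + 0)\{a} | (a.0 + b.0 + a.0) ⊢ --a--▸ n9, --b--▸ n10, --b--▸ n9
  n6 = b.(0 + 0)\{a} | b.(0 + 0) ⊢ --b--▸ n11, --b--▸ n12
  n7 = b.b.(0 + 0)\{a} | (0 + 0) ⊢ --b--▸ n12
  n8 = (0 + 0)\{a} | (a.b.(0 + 0) + a.(a.0 + b.0 + a.0)) ⊢ --a--▸ n10, --a--▸ n11
  n9 = b.(0 + 0)\{a} | 0 ⊢ --b--▸ n13
  n10 = (0 + 0)\{a} | (a.0 + b.0 + a.0) ⊢ --a--▸ n13, --b--▸ n13
  n11 = (0 + 0)\{a} | b.(0 + 0) ⊢ --b--▸ n14
  n12 = b.(0 + 0)\{a} | (0 + 0) ⊢ --b--▸ n14
  n13 = (0 + 0)\{a} | 0 ⊢ stopped
  n14 = (0 + 0)\{a} | (0 + 0) ⊢ stopped
Bisimilarity quotient blocks:
  B0 = {m0, n0}
  B1 = {m2, n2}
  B2 = {m4, m6, m7, n4, n6, n7}
  B3 = {m11, m12, m9, n11, n12, n9}
  B4 = {m13, m14, n13, n14}
  B5 = {m1, n1}
  B6 = {m5, n5}
  B7 = {m10, n10}
  B8 = {m3, n3}
  B9 = {m8, n8}
m0 ∈ B0, n0 ∈ B0 → same block

YES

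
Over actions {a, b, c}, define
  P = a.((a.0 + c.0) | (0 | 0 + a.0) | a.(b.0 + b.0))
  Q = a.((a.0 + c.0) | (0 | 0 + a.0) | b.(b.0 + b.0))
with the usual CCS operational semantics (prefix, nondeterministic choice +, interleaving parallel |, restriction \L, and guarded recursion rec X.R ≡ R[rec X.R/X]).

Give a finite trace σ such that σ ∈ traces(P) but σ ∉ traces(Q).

aaaa

P's transition system — 13 states:
  m0 = a.((a.0 + c.0) | (0 | 0 + a.0) | a.(b.0 + b.0)) → —a→ m1
  m1 = (a.0 + c.0) | (0 | 0 + a.0) | a.(b.0 + b.0) → —a→ m2, —a→ m3, —a→ m4, —c→ m4
  m2 = (a.0 + c.0) | (0 | 0 + a.0) | (b.0 + b.0) → —a→ m5, —a→ m6, —b→ m7, —c→ m6
  m3 = (a.0 + c.0) | 0 | a.(b.0 + b.0) → —a→ m5, —a→ m8, —c→ m8
  m4 = 0 | (0 | 0 + a.0) | a.(b.0 + b.0) → —a→ m6, —a→ m8
  m5 = (a.0 + c.0) | 0 | (b.0 + b.0) → —a→ m9, —b→ m10, —c→ m9
  m6 = 0 | (0 | 0 + a.0) | (b.0 + b.0) → —a→ m9, —b→ m11
  m7 = (a.0 + c.0) | (0 | 0 + a.0) | 0 → —a→ m10, —a→ m11, —c→ m11
  m8 = 0 | 0 | a.(b.0 + b.0) → —a→ m9
  m9 = 0 | 0 | (b.0 + b.0) → —b→ m12
  m10 = (a.0 + c.0) | 0 | 0 → —a→ m12, —c→ m12
  m11 = 0 | (0 | 0 + a.0) | 0 → —a→ m12
  m12 = 0 | 0 | 0 → ∅
Q's transition system — 13 states:
  n0 = a.((a.0 + c.0) | (0 | 0 + a.0) | b.(b.0 + b.0)) → —a→ n1
  n1 = (a.0 + c.0) | (0 | 0 + a.0) | b.(b.0 + b.0) → —a→ n2, —a→ n3, —b→ n4, —c→ n3
  n2 = (a.0 + c.0) | 0 | b.(b.0 + b.0) → —a→ n5, —b→ n6, —c→ n5
  n3 = 0 | (0 | 0 + a.0) | b.(b.0 + b.0) → —a→ n5, —b→ n7
  n4 = (a.0 + c.0) | (0 | 0 + a.0) | (b.0 + b.0) → —a→ n6, —a→ n7, —b→ n8, —c→ n7
  n5 = 0 | 0 | b.(b.0 + b.0) → —b→ n9
  n6 = (a.0 + c.0) | 0 | (b.0 + b.0) → —a→ n9, —b→ n10, —c→ n9
  n7 = 0 | (0 | 0 + a.0) | (b.0 + b.0) → —a→ n9, —b→ n11
  n8 = (a.0 + c.0) | (0 | 0 + a.0) | 0 → —a→ n10, —a→ n11, —c→ n11
  n9 = 0 | 0 | (b.0 + b.0) → —b→ n12
  n10 = (a.0 + c.0) | 0 | 0 → —a→ n12, —c→ n12
  n11 = 0 | (0 | 0 + a.0) | 0 → —a→ n12
  n12 = 0 | 0 | 0 → ∅
Trace ⟨aaaa⟩ through P, begin at {m0}:
  [1] a ⇒ {m1}
  [2] a ⇒ {m2, m3, m4}
  [3] a ⇒ {m5, m6, m8}
  [4] a ⇒ {m9}
  P completes σ.
Trace ⟨aaaa⟩ through Q, begin at {n0}:
  [1] a ⇒ {n1}
  [2] a ⇒ {n2, n3}
  [3] a ⇒ {n5}
  [4] a ⇒ ∅  — Q cannot continue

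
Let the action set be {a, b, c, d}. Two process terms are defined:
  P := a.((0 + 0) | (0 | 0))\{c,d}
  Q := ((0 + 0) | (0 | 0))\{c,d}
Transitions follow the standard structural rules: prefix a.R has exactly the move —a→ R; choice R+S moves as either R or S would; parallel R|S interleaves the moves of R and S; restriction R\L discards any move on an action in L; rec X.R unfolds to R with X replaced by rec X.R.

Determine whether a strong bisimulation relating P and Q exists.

LTS(P): 2 reachable states
  s0 = a.((0 + 0) | (0 | 0))\{c,d} ⊢ =a=> s1
  s1 = ((0 + 0) | (0 | 0))\{c,d} ⊢ ∅
LTS(Q): 1 reachable states
  t0 = ((0 + 0) | (0 | 0))\{c,d} ⊢ ∅
Bisimilarity quotient blocks:
  B0 = {s0}
  B1 = {s1, t0}
s0 ∈ B0, t0 ∈ B1 → different blocks

P ≁ Q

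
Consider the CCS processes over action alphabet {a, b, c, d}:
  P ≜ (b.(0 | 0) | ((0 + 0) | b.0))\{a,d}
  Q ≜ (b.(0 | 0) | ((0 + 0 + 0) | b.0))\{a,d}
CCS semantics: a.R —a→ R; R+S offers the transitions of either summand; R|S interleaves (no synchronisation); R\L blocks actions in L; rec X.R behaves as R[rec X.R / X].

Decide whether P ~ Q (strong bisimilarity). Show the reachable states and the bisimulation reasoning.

P ~ Q

Reachable graph of P (4 states):
  s0 = (b.(0 | 0) | ((0 + 0) | b.0))\{a,d} :: =b=> s1, =b=> s2
  s1 = (0 | 0 | ((0 + 0) | b.0))\{a,d} :: =b=> s3
  s2 = (b.(0 | 0) | ((0 + 0) | 0))\{a,d} :: =b=> s3
  s3 = (0 | 0 | ((0 + 0) | 0))\{a,d} :: ∅
Reachable graph of Q (4 states):
  t0 = (b.(0 | 0) | ((0 + 0 + 0) | b.0))\{a,d} :: =b=> t1, =b=> t2
  t1 = (0 | 0 | ((0 + 0 + 0) | b.0))\{a,d} :: =b=> t3
  t2 = (b.(0 | 0) | ((0 + 0 + 0) | 0))\{a,d} :: =b=> t3
  t3 = (0 | 0 | ((0 + 0 + 0) | 0))\{a,d} :: ∅
Partition-refinement fixed point:
  B0 = {s0, t0}
  B1 = {s1, s2, t1, t2}
  B2 = {s3, t3}
s0 ∈ B0, t0 ∈ B0 → same block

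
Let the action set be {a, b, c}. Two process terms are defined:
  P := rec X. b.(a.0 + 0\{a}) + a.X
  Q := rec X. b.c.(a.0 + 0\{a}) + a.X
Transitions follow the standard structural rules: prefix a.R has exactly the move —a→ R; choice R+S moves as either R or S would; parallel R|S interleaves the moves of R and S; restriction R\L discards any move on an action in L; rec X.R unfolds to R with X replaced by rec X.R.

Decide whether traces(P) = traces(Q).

P's transition system — 3 states:
  p0 = rec X. b.(a.0 + 0\{a}) + a.X | ··a··> p0, ··b··> p1
  p1 = a.0 + 0\{a} | ··a··> p2
  p2 = 0 | (no moves)
Q's transition system — 4 states:
  q0 = rec X. b.c.(a.0 + 0\{a}) + a.X | ··a··> q0, ··b··> q1
  q1 = c.(a.0 + 0\{a}) | ··c··> q2
  q2 = a.0 + 0\{a} | ··a··> q3
  q3 = 0 | (no moves)
Run σ = ⟨ba⟩ on P: start {p0}
  step 1 (b): {p1}
  step 2 (a): {p2}
  ✓ P
Run σ = ⟨ba⟩ on Q: start {q0}
  step 1 (b): {q1}
  step 2 (a): ∅ (Q stuck)

trace-distinct — witness ⟨ba⟩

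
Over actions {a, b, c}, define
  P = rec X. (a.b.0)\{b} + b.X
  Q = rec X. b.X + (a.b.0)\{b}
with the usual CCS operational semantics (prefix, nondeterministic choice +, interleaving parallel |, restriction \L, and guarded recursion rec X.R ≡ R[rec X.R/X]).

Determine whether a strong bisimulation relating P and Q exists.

P ~ Q

P's transition system — 2 states:
  m0 = rec X. (a.b.0)\{b} + b.X :: --a--▸ m1, --b--▸ m0
  m1 = (b.0)\{b} :: stopped
Q's transition system — 2 states:
  n0 = rec X. b.X + (a.b.0)\{b} :: --a--▸ n1, --b--▸ n0
  n1 = (b.0)\{b} :: stopped
Partition-refinement fixed point:
  B0 = {m0, n0}
  B1 = {m1, n1}
m0 ∈ B0, n0 ∈ B0 → same block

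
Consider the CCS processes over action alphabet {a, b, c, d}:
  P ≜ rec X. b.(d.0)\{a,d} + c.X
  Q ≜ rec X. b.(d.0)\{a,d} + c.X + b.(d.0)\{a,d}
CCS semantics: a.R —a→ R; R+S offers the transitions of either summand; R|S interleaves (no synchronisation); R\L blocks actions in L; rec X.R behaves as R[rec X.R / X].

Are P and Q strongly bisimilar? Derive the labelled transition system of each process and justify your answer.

P's transition system — 2 states:
  m0 = rec X. b.(d.0)\{a,d} + c.X ⊢ -b-> m1, -c-> m0
  m1 = (d.0)\{a,d} ⊢ (no moves)
Q's transition system — 2 states:
  n0 = rec X. b.(d.0)\{a,d} + c.X + b.(d.0)\{a,d} ⊢ -b-> n1, -c-> n0
  n1 = (d.0)\{a,d} ⊢ (no moves)
Bisimilarity quotient blocks:
  B0 = {m0, n0}
  B1 = {m1, n1}
m0 ∈ B0, n0 ∈ B0 → same block

YES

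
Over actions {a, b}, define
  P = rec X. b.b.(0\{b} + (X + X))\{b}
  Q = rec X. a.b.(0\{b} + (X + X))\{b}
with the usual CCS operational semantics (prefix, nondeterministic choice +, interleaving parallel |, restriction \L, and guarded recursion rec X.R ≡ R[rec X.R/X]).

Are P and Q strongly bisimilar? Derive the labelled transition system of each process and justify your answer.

not bisimilar

P's transition system — 3 states:
  p0 = rec X. b.b.(0\{b} + (X + X))\{b} | -b-> p1
  p1 = b.(0\{b} + ((rec X. b.b.(0\{b} + (X + X))\{b}) + (rec X. b.b.(0\{b} + (X + X))\{b})))\{b} | -b-> p2
  p2 = (0\{b} + ((rec X. b.b.(0\{b} + (X + X))\{b}) + (rec X. b.b.(0\{b} + (X + X))\{b})))\{b} | stopped
Q's transition system — 4 states:
  q0 = rec X. a.b.(0\{b} + (X + X))\{b} | -a-> q1
  q1 = b.(0\{b} + ((rec X. a.b.(0\{b} + (X + X))\{b}) + (rec X. a.b.(0\{b} + (X + X))\{b})))\{b} | -b-> q2
  q2 = (0\{b} + ((rec X. a.b.(0\{b} + (X + X))\{b}) + (rec X. a.b.(0\{b} + (X + X))\{b})))\{b} | -a-> q3
  q3 = (b.(0\{b} + ((rec X. a.b.(0\{b} + (X + X))\{b}) + (rec X. a.b.(0\{b} + (X + X))\{b})))\{b})\{b} | stopped
Partition-refinement fixed point:
  B0 = {p0}
  B1 = {p1}
  B2 = {p2, q3}
  B3 = {q0}
  B4 = {q1}
  B5 = {q2}
p0 ∈ B0, q0 ∈ B3 → different blocks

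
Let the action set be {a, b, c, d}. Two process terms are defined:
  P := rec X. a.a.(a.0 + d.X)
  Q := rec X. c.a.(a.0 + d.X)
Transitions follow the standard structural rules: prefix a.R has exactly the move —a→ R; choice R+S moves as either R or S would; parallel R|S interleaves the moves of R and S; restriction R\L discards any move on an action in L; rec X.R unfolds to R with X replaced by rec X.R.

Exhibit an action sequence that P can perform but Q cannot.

a

P's transition system — 4 states:
  m0 = rec X. a.a.(a.0 + d.X) | ··a··> m1
  m1 = a.(a.0 + d.(rec X. a.a.(a.0 + d.X))) | ··a··> m2
  m2 = a.0 + d.(rec X. a.a.(a.0 + d.X)) | ··a··> m3, ··d··> m0
  m3 = 0 | stopped
Q's transition system — 4 states:
  n0 = rec X. c.a.(a.0 + d.X) | ··c··> n1
  n1 = a.(a.0 + d.(rec X. c.a.(a.0 + d.X))) | ··a··> n2
  n2 = a.0 + d.(rec X. c.a.(a.0 + d.X)) | ··a··> n3, ··d··> n0
  n3 = 0 | stopped
Run σ = ⟨a⟩ on P: start {m0}
  step 1 (a): {m1}
  P completes σ.
Run σ = ⟨a⟩ on Q: start {n0}
  step 1 (a): no successor for Q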